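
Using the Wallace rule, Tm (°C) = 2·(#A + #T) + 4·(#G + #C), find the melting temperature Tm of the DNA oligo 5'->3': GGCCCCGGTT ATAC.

Base counts: C=5, T=3, G=4, A=2
So N_AT = 5 and N_GC = 9.
Tm = 2(5) + 4(9) = 10 + 36 = 46°C

46°C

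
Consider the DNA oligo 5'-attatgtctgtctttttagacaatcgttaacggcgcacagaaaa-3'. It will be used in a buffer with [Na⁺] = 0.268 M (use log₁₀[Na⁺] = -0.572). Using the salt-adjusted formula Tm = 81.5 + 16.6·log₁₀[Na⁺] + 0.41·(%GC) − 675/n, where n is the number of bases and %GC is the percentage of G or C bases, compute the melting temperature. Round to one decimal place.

71.6°C

Length n = 44. Base counts: A=14, C=8, G=8, T=14
G+C = 16, so %GC = 16/44 × 100 = 36.364%
Salt term: 16.6 × (-0.572) = -9.495
GC term: 0.41 × 36.364 = 14.909; length term: −675/44 = −15.341
Tm = 81.5 + (-9.495) + 14.909 − 15.341 = 71.573 → 71.6°C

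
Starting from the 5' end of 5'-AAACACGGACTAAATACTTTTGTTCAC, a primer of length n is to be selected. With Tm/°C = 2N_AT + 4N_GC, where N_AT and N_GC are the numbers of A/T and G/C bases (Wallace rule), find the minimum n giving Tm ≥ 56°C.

First 21 bases: AAACACGGACTAAATACTTTT → Tm = 54°C (< 56°C)
First 22 bases: AAACACGGACTAAATACTTTTG → Tm = 58°C (≥ 56°C)
Since every base adds ≥2°C, Tm only increases with n, so the threshold is first crossed at n = 22.

n = 22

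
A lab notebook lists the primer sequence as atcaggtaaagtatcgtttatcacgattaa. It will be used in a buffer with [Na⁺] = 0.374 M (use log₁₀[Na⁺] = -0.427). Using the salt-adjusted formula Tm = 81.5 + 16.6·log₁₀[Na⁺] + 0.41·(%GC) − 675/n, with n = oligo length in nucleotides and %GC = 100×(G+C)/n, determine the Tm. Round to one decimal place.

64.2°C

Length n = 30. Counting bases: T=10, C=4, G=5, A=11
G+C = 9, so %GC = 9/30 × 100 = 30%
Salt term: 16.6 × (-0.427) = -7.088
GC term: 0.41 × 30 = 12.3; length term: −675/30 = −22.5
Tm = 81.5 + (-7.088) + 12.3 − 22.5 = 64.212 → 64.2°C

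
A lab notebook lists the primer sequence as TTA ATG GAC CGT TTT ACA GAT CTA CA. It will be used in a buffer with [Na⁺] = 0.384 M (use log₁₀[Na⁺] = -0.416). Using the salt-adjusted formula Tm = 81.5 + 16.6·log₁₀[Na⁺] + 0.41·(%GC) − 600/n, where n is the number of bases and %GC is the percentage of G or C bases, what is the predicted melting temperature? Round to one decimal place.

Length n = 26. Base counts: A=8, T=9, G=4, C=5
G+C = 9, so %GC = 9/26 × 100 = 34.615%
Salt term: 16.6 × (-0.416) = -6.906
GC term: 0.41 × 34.615 = 14.192; length term: −600/26 = −23.077
Tm = 81.5 + (-6.906) + 14.192 − 23.077 = 65.709 → 65.7°C

65.7°C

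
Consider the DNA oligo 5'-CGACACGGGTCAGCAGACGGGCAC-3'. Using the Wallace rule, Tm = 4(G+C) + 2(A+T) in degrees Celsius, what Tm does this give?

Base counts: A=6, T=1, C=8, G=9
AT pairs contribute 7, GC pairs contribute 17.
Tm = 2×7 + 4×17 = 82°C

82°C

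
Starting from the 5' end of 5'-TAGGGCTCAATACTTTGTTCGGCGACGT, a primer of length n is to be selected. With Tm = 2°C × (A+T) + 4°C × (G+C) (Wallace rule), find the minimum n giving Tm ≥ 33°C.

n = 12

First 11 bases: TAGGGCTCAAT → Tm = 32°C (< 33°C)
First 12 bases: TAGGGCTCAATA → Tm = 34°C (≥ 33°C)
Each additional base adds 2°C (A/T) or 4°C (G/C), so Tm is non-decreasing in n; n = 12 is the first length to reach 33°C.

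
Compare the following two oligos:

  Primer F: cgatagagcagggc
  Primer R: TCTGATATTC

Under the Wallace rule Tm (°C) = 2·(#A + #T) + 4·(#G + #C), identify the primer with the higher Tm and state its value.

Primer F: A+T=5, G+C=9 → Tm = 2(5)+4(9) = 46°C
Primer R: A+T=7, G+C=3 → Tm = 2(7)+4(3) = 26°C
46°C vs 26°C → primer F is higher.

Primer F, 46°C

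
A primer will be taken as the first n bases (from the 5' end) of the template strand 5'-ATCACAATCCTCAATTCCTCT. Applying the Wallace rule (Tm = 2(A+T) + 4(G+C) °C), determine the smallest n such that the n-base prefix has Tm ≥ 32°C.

n = 12

First 11 bases: ATCACAATCCT → Tm = 30°C (< 32°C)
First 12 bases: ATCACAATCCTC → Tm = 34°C (≥ 32°C)
Each additional base adds 2°C (A/T) or 4°C (G/C), so Tm is non-decreasing in n; n = 12 is the first length to reach 32°C.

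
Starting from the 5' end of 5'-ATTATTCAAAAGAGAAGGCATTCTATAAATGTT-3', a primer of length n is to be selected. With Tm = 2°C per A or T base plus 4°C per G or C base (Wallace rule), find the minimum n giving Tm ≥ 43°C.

n = 18

First 17 bases: ATTATTCAAAAGAGAAG → Tm = 42°C (< 43°C)
First 18 bases: ATTATTCAAAAGAGAAGG → Tm = 46°C (≥ 43°C)
Each additional base adds 2°C (A/T) or 4°C (G/C), so Tm is non-decreasing in n; n = 18 is the first length to reach 43°C.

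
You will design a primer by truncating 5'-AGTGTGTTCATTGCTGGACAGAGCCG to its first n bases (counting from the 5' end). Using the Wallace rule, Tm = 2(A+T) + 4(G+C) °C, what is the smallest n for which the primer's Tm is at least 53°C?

First 18 bases: AGTGTGTTCATTGCTGGA → Tm = 52°C (< 53°C)
First 19 bases: AGTGTGTTCATTGCTGGAC → Tm = 56°C (≥ 53°C)
Since every base adds ≥2°C, Tm only increases with n, so the threshold is first crossed at n = 19.

n = 19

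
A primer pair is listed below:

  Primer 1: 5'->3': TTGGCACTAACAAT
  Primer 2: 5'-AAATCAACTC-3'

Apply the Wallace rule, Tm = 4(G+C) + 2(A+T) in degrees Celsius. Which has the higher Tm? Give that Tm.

Primer 1: A+T=9, G+C=5 → Tm = 2(9)+4(5) = 38°C
Primer 2: A+T=7, G+C=3 → Tm = 2(7)+4(3) = 26°C
38°C vs 26°C → primer 1 is higher.

Primer 1, 38°C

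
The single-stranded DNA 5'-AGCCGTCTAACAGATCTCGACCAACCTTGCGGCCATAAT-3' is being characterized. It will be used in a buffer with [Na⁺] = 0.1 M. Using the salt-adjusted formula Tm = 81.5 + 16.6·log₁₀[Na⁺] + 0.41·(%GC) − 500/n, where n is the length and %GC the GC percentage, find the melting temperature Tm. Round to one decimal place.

Length n = 39. Counting bases: C=13, T=8, A=11, G=7
G+C = 20, so %GC = 20/39 × 100 = 51.282%
Salt term: 16.6 × (-1) = -16.6
GC term: 0.41 × 51.282 = 21.026; length term: −500/39 = −12.821
Tm = 81.5 + (-16.6) + 21.026 − 12.821 = 73.105 → 73.1°C

73.1°C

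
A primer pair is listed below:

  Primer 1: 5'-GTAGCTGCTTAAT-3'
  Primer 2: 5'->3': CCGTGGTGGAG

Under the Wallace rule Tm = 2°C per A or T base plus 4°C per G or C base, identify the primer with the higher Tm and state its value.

Primer 2, 38°C

Primer 1: A+T=8, G+C=5 → Tm = 2(8)+4(5) = 36°C
Primer 2: A+T=3, G+C=8 → Tm = 2(3)+4(8) = 38°C
36°C vs 38°C → primer 2 is higher.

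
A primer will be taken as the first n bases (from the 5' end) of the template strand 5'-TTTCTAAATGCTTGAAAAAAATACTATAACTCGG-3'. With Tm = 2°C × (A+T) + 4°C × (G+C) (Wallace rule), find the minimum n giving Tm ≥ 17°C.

n = 8

First 7 bases: TTTCTAA → Tm = 16°C (< 17°C)
First 8 bases: TTTCTAAA → Tm = 18°C (≥ 17°C)
Each additional base adds 2°C (A/T) or 4°C (G/C), so Tm is non-decreasing in n; n = 8 is the first length to reach 17°C.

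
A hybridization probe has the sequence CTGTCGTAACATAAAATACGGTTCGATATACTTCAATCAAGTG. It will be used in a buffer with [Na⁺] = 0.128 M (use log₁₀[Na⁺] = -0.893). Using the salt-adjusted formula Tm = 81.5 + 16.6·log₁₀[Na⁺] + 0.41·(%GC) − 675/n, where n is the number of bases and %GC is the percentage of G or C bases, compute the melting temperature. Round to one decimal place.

Length n = 43. Scanning the sequence gives T=13, A=15, G=7, C=8.
G+C = 15, so %GC = 15/43 × 100 = 34.884%
Salt term: 16.6 × (-0.893) = -14.824
GC term: 0.41 × 34.884 = 14.302; length term: −675/43 = −15.698
Tm = 81.5 + (-14.824) + 14.302 − 15.698 = 65.28 → 65.3°C

65.3°C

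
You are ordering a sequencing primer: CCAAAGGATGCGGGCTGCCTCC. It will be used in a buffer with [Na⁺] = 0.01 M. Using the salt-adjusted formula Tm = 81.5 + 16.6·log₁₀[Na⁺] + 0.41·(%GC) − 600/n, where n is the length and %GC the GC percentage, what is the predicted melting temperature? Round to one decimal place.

49.0°C

Length n = 22. Counting bases: C=8, T=3, A=4, G=7
G+C = 15, so %GC = 15/22 × 100 = 68.182%
Salt term: 16.6 × (-2) = -33.2
GC term: 0.41 × 68.182 = 27.955; length term: −600/22 = −27.273
Tm = 81.5 + (-33.2) + 27.955 − 27.273 = 48.982 → 49.0°C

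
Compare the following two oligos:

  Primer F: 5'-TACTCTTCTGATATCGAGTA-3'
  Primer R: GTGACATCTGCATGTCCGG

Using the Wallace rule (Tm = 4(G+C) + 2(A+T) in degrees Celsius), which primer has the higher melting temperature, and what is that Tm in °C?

Primer F: A+T=13, G+C=7 → Tm = 2(13)+4(7) = 54°C
Primer R: A+T=8, G+C=11 → Tm = 2(8)+4(11) = 60°C
54°C vs 60°C → primer R is higher.

Primer R, 60°C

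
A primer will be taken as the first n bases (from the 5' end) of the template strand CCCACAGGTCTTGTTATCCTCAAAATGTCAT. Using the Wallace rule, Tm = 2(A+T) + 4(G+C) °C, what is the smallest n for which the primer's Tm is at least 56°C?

First 18 bases: CCCACAGGTCTTGTTATC → Tm = 54°C (< 56°C)
First 19 bases: CCCACAGGTCTTGTTATCC → Tm = 58°C (≥ 56°C)
Since every base adds ≥2°C, Tm only increases with n, so the threshold is first crossed at n = 19.

n = 19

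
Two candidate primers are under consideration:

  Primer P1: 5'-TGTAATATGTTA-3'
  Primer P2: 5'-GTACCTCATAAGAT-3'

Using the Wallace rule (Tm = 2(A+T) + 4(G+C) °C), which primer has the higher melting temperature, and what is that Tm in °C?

Primer P1: A+T=10, G+C=2 → Tm = 2(10)+4(2) = 28°C
Primer P2: A+T=9, G+C=5 → Tm = 2(9)+4(5) = 38°C
28°C vs 38°C → primer P2 is higher.

Primer P2, 38°C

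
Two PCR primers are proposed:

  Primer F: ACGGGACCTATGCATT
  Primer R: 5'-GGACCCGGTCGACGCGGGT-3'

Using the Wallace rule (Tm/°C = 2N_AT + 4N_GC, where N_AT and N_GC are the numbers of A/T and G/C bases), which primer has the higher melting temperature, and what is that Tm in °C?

Primer F: A+T=8, G+C=8 → Tm = 2(8)+4(8) = 48°C
Primer R: A+T=4, G+C=15 → Tm = 2(4)+4(15) = 68°C
48°C vs 68°C → primer R is higher.

Primer R, 68°C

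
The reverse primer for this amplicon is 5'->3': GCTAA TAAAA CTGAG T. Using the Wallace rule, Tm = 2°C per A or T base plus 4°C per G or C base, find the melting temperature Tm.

42°C

A=7, T=4, G=3, C=2
A+T = 11, G+C = 5
Tm = 2×11 + 4×5 = 42°C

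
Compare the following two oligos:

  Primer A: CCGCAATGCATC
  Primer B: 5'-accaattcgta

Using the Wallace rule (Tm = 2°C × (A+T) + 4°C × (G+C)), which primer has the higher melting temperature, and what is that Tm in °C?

Primer A, 38°C

Primer A: A+T=5, G+C=7 → Tm = 2(5)+4(7) = 38°C
Primer B: A+T=7, G+C=4 → Tm = 2(7)+4(4) = 30°C
38°C vs 30°C → primer A is higher.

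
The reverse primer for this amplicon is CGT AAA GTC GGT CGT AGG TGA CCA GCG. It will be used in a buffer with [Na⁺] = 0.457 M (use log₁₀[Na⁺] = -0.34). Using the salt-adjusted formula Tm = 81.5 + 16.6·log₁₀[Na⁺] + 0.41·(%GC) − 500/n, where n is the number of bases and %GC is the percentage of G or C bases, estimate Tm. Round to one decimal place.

81.6°C

Length n = 27. Counting bases: G=10, T=5, A=6, C=6
G+C = 16, so %GC = 16/27 × 100 = 59.259%
Salt term: 16.6 × (-0.34) = -5.644
GC term: 0.41 × 59.259 = 24.296; length term: −500/27 = −18.519
Tm = 81.5 + (-5.644) + 24.296 − 18.519 = 81.633 → 81.6°C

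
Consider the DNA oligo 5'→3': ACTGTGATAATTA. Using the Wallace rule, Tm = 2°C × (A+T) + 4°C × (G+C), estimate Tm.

32°C

Counting bases: G=2, A=5, T=5, C=1
So N_AT = 10 and N_GC = 3.
Tm = 2(10) + 4(3) = 20 + 12 = 32°C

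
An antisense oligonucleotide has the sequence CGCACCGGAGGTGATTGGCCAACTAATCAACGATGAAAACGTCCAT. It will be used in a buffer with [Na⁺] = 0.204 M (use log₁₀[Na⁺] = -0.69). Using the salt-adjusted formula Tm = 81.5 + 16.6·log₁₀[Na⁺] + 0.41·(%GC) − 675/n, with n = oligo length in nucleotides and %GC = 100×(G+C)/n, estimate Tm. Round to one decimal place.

Length n = 46. C=12, A=15, T=8, G=11
G+C = 23, so %GC = 23/46 × 100 = 50%
Salt term: 16.6 × (-0.69) = -11.454
GC term: 0.41 × 50 = 20.5; length term: −675/46 = −14.674
Tm = 81.5 + (-11.454) + 20.5 − 14.674 = 75.872 → 75.9°C

75.9°C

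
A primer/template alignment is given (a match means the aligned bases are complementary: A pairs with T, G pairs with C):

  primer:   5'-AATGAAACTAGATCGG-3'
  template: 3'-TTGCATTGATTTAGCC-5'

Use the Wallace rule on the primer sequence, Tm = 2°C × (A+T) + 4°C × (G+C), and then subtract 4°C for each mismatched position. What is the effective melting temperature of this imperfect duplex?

Primer base counts: A=7, T=3, G=4, C=2 → A+T=10, G+C=6
Perfect-match Tm = 2(10) + 4(6) = 20 + 24 = 44°C
Mismatches (positions where the bases are not complementary): 3 (at positions 3, 5, 11)
Effective Tm = 44 − 3×4 = 44 − 12 = 32°C

32°C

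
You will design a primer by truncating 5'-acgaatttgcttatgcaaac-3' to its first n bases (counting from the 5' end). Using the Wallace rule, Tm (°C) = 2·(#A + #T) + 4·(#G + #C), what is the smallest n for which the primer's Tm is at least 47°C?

n = 18

First 17 bases: ACGAATTTGCTTATGCA → Tm = 46°C (< 47°C)
First 18 bases: ACGAATTTGCTTATGCAA → Tm = 48°C (≥ 47°C)
Since every base adds ≥2°C, Tm only increases with n, so the threshold is first crossed at n = 18.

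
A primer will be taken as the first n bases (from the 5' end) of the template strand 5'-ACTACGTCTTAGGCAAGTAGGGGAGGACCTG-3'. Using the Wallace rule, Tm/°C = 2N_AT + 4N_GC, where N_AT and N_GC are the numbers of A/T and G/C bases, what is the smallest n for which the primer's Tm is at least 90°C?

n = 29

First 28 bases: ACTACGTCTTAGGCAAGTAGGGGAGGAC → Tm = 86°C (< 90°C)
First 29 bases: ACTACGTCTTAGGCAAGTAGGGGAGGACC → Tm = 90°C (≥ 90°C)
Each additional base adds 2°C (A/T) or 4°C (G/C), so Tm is non-decreasing in n; n = 29 is the first length to reach 90°C.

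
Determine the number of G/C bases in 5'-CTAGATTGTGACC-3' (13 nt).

A=3, T=4, G=3, C=3
Total G or C: 3 + 3 = 6

6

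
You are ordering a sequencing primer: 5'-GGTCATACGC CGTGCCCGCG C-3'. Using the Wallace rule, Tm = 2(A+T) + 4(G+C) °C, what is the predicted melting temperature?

74°C

A=2, G=7, T=3, C=9
A+T = 5, G+C = 16
Tm = 2×5 + 4×16 = 74°C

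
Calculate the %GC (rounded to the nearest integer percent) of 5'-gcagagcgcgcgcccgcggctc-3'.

86%

Scanning the sequence gives C=10, A=2, T=1, G=9.
G+C = 9 + 10 = 19 out of 22 bases
%GC = 19/22 × 100 = 86.36% ≈ 86%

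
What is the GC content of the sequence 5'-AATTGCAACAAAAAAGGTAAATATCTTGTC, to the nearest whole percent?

Counting bases: C=4, G=4, T=8, A=14
G+C = 4 + 4 = 8 out of 30 bases
%GC = 8/30 × 100 = 26.67% ≈ 27%

27%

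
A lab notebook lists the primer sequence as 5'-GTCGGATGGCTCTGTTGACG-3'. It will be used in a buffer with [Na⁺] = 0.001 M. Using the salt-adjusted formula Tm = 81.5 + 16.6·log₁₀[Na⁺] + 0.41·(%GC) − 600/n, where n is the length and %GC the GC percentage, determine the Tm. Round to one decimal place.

26.3°C

Length n = 20. Scanning the sequence gives T=6, G=8, C=4, A=2.
G+C = 12, so %GC = 12/20 × 100 = 60%
Salt term: 16.6 × (-3) = -49.8
GC term: 0.41 × 60 = 24.6; length term: −600/20 = −30
Tm = 81.5 + (-49.8) + 24.6 − 30 = 26.3 → 26.3°C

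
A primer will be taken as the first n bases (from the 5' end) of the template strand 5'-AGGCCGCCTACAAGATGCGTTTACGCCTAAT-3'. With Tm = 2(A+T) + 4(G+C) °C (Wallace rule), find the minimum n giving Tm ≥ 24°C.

n = 7

First 6 bases: AGGCCG → Tm = 22°C (< 24°C)
First 7 bases: AGGCCGC → Tm = 26°C (≥ 24°C)
Since every base adds ≥2°C, Tm only increases with n, so the threshold is first crossed at n = 7.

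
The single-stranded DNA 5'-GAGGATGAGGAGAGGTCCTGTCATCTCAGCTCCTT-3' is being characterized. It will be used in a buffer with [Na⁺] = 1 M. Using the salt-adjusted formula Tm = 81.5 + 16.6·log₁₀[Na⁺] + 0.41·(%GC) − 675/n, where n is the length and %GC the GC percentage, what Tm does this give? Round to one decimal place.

84.5°C

Length n = 35. Counting bases: T=9, A=7, C=8, G=11
G+C = 19, so %GC = 19/35 × 100 = 54.286%
Salt term: 16.6 × (0) = 0
GC term: 0.41 × 54.286 = 22.257; length term: −675/35 = −19.286
Tm = 81.5 + (0) + 22.257 − 19.286 = 84.471 → 84.5°C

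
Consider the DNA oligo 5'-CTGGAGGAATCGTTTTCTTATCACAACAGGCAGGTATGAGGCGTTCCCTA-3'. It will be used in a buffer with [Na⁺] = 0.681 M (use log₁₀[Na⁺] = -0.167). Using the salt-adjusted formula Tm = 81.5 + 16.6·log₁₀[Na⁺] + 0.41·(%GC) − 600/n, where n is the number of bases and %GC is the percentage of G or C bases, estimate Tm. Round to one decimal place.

86.4°C

Length n = 50. Scanning the sequence gives G=13, A=12, T=14, C=11.
G+C = 24, so %GC = 24/50 × 100 = 48%
Salt term: 16.6 × (-0.167) = -2.772
GC term: 0.41 × 48 = 19.68; length term: −600/50 = −12
Tm = 81.5 + (-2.772) + 19.68 − 12 = 86.408 → 86.4°C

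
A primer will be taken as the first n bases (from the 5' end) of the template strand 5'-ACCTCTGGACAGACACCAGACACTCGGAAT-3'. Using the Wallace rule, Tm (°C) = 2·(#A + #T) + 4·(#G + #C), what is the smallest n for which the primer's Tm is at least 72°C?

n = 23

First 22 bases: ACCTCTGGACAGACACCAGACA → Tm = 68°C (< 72°C)
First 23 bases: ACCTCTGGACAGACACCAGACAC → Tm = 72°C (≥ 72°C)
Each additional base adds 2°C (A/T) or 4°C (G/C), so Tm is non-decreasing in n; n = 23 is the first length to reach 72°C.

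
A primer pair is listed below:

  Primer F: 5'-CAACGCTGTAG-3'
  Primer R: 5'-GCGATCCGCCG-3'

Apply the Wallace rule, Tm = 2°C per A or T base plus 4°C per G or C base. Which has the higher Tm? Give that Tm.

Primer R, 40°C

Primer F: A+T=5, G+C=6 → Tm = 2(5)+4(6) = 34°C
Primer R: A+T=2, G+C=9 → Tm = 2(2)+4(9) = 40°C
34°C vs 40°C → primer R is higher.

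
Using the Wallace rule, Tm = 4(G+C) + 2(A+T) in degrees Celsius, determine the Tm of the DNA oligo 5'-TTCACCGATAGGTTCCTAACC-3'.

62°C

Scanning the sequence gives G=3, A=5, C=7, T=6.
A+T = 11, G+C = 10
Tm = 4·10 + 2·11 = 40 + 22 = 62°C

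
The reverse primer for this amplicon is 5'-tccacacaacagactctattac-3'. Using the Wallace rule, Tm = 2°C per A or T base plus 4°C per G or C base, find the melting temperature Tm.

Base counts: A=8, C=8, T=5, G=1
So N_AT = 13 and N_GC = 9.
Tm = 2(13) + 4(9) = 26 + 36 = 62°C

62°C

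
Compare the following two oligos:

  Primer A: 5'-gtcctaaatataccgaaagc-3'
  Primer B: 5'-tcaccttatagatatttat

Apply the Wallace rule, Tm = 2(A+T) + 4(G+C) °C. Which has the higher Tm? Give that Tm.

Primer A: A+T=12, G+C=8 → Tm = 2(12)+4(8) = 56°C
Primer B: A+T=15, G+C=4 → Tm = 2(15)+4(4) = 46°C
56°C vs 46°C → primer A is higher.

Primer A, 56°C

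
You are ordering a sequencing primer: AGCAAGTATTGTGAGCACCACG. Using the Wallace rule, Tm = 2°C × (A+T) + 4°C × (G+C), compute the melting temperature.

66°C

Base counts: A=7, G=6, C=5, T=4
So N_AT = 11 and N_GC = 11.
Tm = 2(11) + 4(11) = 22 + 44 = 66°C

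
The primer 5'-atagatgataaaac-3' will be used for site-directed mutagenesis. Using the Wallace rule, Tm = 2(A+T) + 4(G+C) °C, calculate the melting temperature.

Scanning the sequence gives G=2, T=3, A=8, C=1.
AT pairs contribute 11, GC pairs contribute 3.
Tm = 2×11 + 4×3 = 34°C

34°C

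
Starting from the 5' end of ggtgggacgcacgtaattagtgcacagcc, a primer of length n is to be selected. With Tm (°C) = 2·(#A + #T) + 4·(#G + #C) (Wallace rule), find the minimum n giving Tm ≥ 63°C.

First 20 bases: GGTGGGACGCACGTAATTAG → Tm = 62°C (< 63°C)
First 21 bases: GGTGGGACGCACGTAATTAGT → Tm = 64°C (≥ 63°C)
Since every base adds ≥2°C, Tm only increases with n, so the threshold is first crossed at n = 21.

n = 21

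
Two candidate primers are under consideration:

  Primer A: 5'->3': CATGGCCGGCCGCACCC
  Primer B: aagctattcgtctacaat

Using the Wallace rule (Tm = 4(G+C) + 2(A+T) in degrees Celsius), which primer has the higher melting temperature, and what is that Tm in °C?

Primer A, 62°C

Primer A: A+T=3, G+C=14 → Tm = 2(3)+4(14) = 62°C
Primer B: A+T=12, G+C=6 → Tm = 2(12)+4(6) = 48°C
62°C vs 48°C → primer A is higher.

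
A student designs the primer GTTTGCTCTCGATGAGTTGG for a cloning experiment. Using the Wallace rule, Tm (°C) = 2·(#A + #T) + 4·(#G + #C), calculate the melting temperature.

60°C

Scanning the sequence gives T=8, C=3, A=2, G=7.
So N_AT = 10 and N_GC = 10.
Tm = 4·10 + 2·10 = 40 + 20 = 60°C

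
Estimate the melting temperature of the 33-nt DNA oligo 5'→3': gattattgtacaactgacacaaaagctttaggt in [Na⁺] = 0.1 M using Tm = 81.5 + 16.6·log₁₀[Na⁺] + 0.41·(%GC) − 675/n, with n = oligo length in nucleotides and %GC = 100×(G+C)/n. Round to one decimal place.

58.1°C

Length n = 33. Base counts: T=10, C=5, G=6, A=12
G+C = 11, so %GC = 11/33 × 100 = 33.333%
Salt term: 16.6 × (-1) = -16.6
GC term: 0.41 × 33.333 = 13.667; length term: −675/33 = −20.455
Tm = 81.5 + (-16.6) + 13.667 − 20.455 = 58.112 → 58.1°C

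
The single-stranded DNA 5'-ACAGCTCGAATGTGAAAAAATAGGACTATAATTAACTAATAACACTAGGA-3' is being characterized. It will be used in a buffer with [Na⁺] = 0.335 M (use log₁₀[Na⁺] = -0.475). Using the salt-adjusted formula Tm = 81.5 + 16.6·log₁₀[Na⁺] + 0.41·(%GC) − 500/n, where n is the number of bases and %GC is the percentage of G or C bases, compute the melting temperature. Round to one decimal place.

75.9°C

Length n = 50. Counting bases: C=7, A=24, G=8, T=11
G+C = 15, so %GC = 15/50 × 100 = 30%
Salt term: 16.6 × (-0.475) = -7.885
GC term: 0.41 × 30 = 12.3; length term: −500/50 = −10
Tm = 81.5 + (-7.885) + 12.3 − 10 = 75.915 → 75.9°C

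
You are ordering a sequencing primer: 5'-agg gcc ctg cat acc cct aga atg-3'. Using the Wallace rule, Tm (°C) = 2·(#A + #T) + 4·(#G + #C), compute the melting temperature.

76°C

Counting bases: C=8, G=6, T=4, A=6
AT pairs contribute 10, GC pairs contribute 14.
Tm = 2×10 + 4×14 = 76°C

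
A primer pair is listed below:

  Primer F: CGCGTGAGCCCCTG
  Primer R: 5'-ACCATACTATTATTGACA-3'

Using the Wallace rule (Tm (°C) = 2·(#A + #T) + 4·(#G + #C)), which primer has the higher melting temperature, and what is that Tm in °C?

Primer F, 50°C

Primer F: A+T=3, G+C=11 → Tm = 2(3)+4(11) = 50°C
Primer R: A+T=13, G+C=5 → Tm = 2(13)+4(5) = 46°C
50°C vs 46°C → primer F is higher.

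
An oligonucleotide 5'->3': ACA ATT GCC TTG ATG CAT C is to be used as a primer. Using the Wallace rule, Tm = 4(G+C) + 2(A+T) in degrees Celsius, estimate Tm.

T=6, G=3, A=5, C=5
AT pairs contribute 11, GC pairs contribute 8.
Tm = 2×11 + 4×8 = 54°C

54°C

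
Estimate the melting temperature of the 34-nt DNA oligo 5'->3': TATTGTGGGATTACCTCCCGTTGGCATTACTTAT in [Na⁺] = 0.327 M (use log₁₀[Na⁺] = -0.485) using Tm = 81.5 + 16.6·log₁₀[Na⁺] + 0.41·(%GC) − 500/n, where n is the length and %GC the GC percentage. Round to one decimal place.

Length n = 34. Scanning the sequence gives T=14, A=6, G=7, C=7.
G+C = 14, so %GC = 14/34 × 100 = 41.176%
Salt term: 16.6 × (-0.485) = -8.051
GC term: 0.41 × 41.176 = 16.882; length term: −500/34 = −14.706
Tm = 81.5 + (-8.051) + 16.882 − 14.706 = 75.625 → 75.6°C

75.6°C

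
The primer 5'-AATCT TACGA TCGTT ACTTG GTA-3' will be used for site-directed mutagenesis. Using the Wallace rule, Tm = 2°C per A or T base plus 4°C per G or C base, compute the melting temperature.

A=6, G=4, T=9, C=4
AT pairs contribute 15, GC pairs contribute 8.
Tm = 2×15 + 4×8 = 62°C

62°C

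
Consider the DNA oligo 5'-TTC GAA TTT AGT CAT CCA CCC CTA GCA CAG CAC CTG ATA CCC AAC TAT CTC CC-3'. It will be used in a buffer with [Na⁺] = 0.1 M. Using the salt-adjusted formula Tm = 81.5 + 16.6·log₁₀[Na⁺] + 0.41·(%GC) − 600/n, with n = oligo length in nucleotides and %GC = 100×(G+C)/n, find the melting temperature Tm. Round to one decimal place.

Length n = 53. Base counts: T=13, G=5, C=21, A=14
G+C = 26, so %GC = 26/53 × 100 = 49.057%
Salt term: 16.6 × (-1) = -16.6
GC term: 0.41 × 49.057 = 20.113; length term: −600/53 = −11.321
Tm = 81.5 + (-16.6) + 20.113 − 11.321 = 73.692 → 73.7°C

73.7°C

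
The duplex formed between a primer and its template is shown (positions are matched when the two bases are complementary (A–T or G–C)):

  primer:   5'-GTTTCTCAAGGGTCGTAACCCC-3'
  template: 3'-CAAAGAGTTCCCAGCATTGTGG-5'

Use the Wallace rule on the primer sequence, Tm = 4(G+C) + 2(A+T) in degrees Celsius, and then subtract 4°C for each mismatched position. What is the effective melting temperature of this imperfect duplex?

Primer base counts: A=4, T=6, G=5, C=7 → A+T=10, G+C=12
Perfect-match Tm = 2(10) + 4(12) = 20 + 48 = 68°C
Mismatches (positions where the bases are not complementary): 1 (at position 20)
Effective Tm = 68 − 1×4 = 68 − 4 = 64°C

64°C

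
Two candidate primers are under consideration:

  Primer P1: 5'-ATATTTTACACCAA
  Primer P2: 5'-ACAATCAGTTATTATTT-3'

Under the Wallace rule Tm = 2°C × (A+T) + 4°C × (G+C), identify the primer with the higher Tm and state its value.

Primer P1: A+T=11, G+C=3 → Tm = 2(11)+4(3) = 34°C
Primer P2: A+T=14, G+C=3 → Tm = 2(14)+4(3) = 40°C
34°C vs 40°C → primer P2 is higher.

Primer P2, 40°C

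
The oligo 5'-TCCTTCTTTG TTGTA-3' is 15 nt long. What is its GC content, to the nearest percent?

33%

Counting bases: A=1, C=3, G=2, T=9
G+C = 2 + 3 = 5 out of 15 bases
%GC = 5/15 × 100 = 33.33% ≈ 33%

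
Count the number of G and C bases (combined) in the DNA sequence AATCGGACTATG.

5

A=4, C=2, G=3, T=3
G+C = 3 + 2 = 5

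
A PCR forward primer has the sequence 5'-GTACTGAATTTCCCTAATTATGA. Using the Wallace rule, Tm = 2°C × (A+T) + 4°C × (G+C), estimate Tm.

Counting bases: T=9, G=3, C=4, A=7
AT pairs contribute 16, GC pairs contribute 7.
Tm = 4·7 + 2·16 = 28 + 32 = 60°C

60°C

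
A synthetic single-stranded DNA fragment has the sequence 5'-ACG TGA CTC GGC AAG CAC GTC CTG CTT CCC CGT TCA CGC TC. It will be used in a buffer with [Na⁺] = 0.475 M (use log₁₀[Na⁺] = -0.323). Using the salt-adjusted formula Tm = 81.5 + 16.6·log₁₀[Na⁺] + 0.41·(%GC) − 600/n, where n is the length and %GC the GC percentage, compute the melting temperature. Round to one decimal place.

87.5°C

Length n = 41. Counting bases: T=9, A=6, G=9, C=17
G+C = 26, so %GC = 26/41 × 100 = 63.415%
Salt term: 16.6 × (-0.323) = -5.362
GC term: 0.41 × 63.415 = 26; length term: −600/41 = −14.634
Tm = 81.5 + (-5.362) + 26 − 14.634 = 87.504 → 87.5°C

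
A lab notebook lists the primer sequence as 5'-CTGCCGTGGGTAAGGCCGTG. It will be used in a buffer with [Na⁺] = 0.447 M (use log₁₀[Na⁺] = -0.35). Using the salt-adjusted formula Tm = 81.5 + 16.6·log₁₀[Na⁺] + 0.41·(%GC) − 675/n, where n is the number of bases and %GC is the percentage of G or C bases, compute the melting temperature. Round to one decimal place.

Length n = 20. Scanning the sequence gives A=2, G=9, C=5, T=4.
G+C = 14, so %GC = 14/20 × 100 = 70%
Salt term: 16.6 × (-0.35) = -5.81
GC term: 0.41 × 70 = 28.7; length term: −675/20 = −33.75
Tm = 81.5 + (-5.81) + 28.7 − 33.75 = 70.64 → 70.6°C

70.6°C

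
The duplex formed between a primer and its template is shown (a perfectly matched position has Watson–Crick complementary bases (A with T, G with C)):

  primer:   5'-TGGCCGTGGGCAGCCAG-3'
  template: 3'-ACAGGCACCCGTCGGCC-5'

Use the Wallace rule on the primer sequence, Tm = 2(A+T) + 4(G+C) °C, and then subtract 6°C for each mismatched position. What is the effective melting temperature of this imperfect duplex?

Primer base counts: A=2, T=2, G=8, C=5 → A+T=4, G+C=13
Perfect-match Tm = 2(4) + 4(13) = 8 + 52 = 60°C
Mismatches (positions where the bases are not complementary): 2 (at positions 3, 16)
Effective Tm = 60 − 2×6 = 60 − 12 = 48°C

48°C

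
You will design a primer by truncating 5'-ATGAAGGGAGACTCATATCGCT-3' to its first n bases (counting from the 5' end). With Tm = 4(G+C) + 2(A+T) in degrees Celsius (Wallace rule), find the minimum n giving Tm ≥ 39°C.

First 13 bases: ATGAAGGGAGACT → Tm = 38°C (< 39°C)
First 14 bases: ATGAAGGGAGACTC → Tm = 42°C (≥ 39°C)
Each additional base adds 2°C (A/T) or 4°C (G/C), so Tm is non-decreasing in n; n = 14 is the first length to reach 39°C.

n = 14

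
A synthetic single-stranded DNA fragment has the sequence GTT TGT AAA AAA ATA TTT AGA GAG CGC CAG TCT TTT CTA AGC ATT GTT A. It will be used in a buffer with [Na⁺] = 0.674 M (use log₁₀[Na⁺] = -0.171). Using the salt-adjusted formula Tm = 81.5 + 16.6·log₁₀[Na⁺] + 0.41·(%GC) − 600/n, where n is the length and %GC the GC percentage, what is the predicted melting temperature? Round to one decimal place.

79.0°C

Length n = 49. Base counts: T=18, C=6, A=16, G=9
G+C = 15, so %GC = 15/49 × 100 = 30.612%
Salt term: 16.6 × (-0.171) = -2.839
GC term: 0.41 × 30.612 = 12.551; length term: −600/49 = −12.245
Tm = 81.5 + (-2.839) + 12.551 − 12.245 = 78.967 → 79.0°C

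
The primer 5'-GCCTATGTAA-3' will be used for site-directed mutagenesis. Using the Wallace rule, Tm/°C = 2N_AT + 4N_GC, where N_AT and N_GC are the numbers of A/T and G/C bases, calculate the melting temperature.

28°C

Base counts: A=3, C=2, T=3, G=2
So N_AT = 6 and N_GC = 4.
Tm = 4·4 + 2·6 = 16 + 12 = 28°C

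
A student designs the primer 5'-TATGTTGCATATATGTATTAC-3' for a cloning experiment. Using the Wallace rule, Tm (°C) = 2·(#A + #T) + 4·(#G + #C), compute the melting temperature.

52°C

Scanning the sequence gives G=3, T=10, A=6, C=2.
So N_AT = 16 and N_GC = 5.
Tm = 2×16 + 4×5 = 52°C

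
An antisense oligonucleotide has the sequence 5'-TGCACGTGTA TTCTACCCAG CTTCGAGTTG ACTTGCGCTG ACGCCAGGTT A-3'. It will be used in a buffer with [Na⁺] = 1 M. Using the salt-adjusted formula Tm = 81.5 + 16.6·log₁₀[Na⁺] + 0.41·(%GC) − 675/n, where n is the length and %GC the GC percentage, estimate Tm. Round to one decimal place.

90.0°C

Length n = 51. Scanning the sequence gives G=13, T=15, C=14, A=9.
G+C = 27, so %GC = 27/51 × 100 = 52.941%
Salt term: 16.6 × (0) = 0
GC term: 0.41 × 52.941 = 21.706; length term: −675/51 = −13.235
Tm = 81.5 + (0) + 21.706 − 13.235 = 89.971 → 90.0°C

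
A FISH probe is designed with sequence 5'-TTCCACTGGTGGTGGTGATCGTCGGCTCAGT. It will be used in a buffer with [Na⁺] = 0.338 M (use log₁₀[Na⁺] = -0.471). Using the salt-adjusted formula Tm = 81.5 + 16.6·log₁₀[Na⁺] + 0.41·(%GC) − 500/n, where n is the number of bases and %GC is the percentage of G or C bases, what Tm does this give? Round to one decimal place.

81.4°C

Length n = 31. Counting bases: G=11, A=3, C=7, T=10
G+C = 18, so %GC = 18/31 × 100 = 58.065%
Salt term: 16.6 × (-0.471) = -7.819
GC term: 0.41 × 58.065 = 23.807; length term: −500/31 = −16.129
Tm = 81.5 + (-7.819) + 23.807 − 16.129 = 81.359 → 81.4°C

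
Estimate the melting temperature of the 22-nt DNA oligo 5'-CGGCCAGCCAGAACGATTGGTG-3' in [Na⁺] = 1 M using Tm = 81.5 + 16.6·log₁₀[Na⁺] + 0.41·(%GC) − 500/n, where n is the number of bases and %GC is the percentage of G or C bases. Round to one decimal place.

84.9°C

Length n = 22. Scanning the sequence gives T=3, G=8, A=5, C=6.
G+C = 14, so %GC = 14/22 × 100 = 63.636%
Salt term: 16.6 × (0) = 0
GC term: 0.41 × 63.636 = 26.091; length term: −500/22 = −22.727
Tm = 81.5 + (0) + 26.091 − 22.727 = 84.864 → 84.9°C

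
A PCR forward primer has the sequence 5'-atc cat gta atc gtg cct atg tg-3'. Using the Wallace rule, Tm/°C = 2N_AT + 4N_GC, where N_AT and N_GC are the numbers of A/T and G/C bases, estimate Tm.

66°C

Scanning the sequence gives G=5, A=5, C=5, T=8.
So N_AT = 13 and N_GC = 10.
Tm = 2×13 + 4×10 = 66°C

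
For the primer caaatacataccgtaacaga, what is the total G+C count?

C=5, A=10, T=3, G=2
G+C = 2 + 5 = 7

7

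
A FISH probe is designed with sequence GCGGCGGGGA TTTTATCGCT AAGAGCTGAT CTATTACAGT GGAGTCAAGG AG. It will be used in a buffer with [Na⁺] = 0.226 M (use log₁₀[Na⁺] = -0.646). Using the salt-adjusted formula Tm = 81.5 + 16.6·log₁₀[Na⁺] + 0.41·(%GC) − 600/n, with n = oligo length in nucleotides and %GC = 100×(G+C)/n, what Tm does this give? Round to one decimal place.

79.7°C

Length n = 52. Base counts: A=13, T=13, G=18, C=8
G+C = 26, so %GC = 26/52 × 100 = 50%
Salt term: 16.6 × (-0.646) = -10.724
GC term: 0.41 × 50 = 20.5; length term: −600/52 = −11.538
Tm = 81.5 + (-10.724) + 20.5 − 11.538 = 79.738 → 79.7°C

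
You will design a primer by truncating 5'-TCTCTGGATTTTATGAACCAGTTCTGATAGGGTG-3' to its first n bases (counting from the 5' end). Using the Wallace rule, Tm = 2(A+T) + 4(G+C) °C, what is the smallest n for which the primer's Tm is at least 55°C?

First 20 bases: TCTCTGGATTTTATGAACCA → Tm = 54°C (< 55°C)
First 21 bases: TCTCTGGATTTTATGAACCAG → Tm = 58°C (≥ 55°C)
Each additional base adds 2°C (A/T) or 4°C (G/C), so Tm is non-decreasing in n; n = 21 is the first length to reach 55°C.

n = 21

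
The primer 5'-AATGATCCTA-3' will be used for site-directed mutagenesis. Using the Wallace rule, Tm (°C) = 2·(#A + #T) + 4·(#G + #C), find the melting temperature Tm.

Base counts: T=3, G=1, C=2, A=4
A+T = 7, G+C = 3
Tm = 2(7) + 4(3) = 14 + 12 = 26°C

26°C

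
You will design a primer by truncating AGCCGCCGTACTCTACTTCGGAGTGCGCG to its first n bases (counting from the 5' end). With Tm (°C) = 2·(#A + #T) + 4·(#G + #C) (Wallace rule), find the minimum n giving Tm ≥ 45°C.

n = 14

First 13 bases: AGCCGCCGTACTC → Tm = 44°C (< 45°C)
First 14 bases: AGCCGCCGTACTCT → Tm = 46°C (≥ 45°C)
Since every base adds ≥2°C, Tm only increases with n, so the threshold is first crossed at n = 14.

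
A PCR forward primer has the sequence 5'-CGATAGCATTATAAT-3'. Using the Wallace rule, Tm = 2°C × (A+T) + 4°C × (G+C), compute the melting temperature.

38°C

Counting bases: A=6, C=2, G=2, T=5
AT pairs contribute 11, GC pairs contribute 4.
Tm = 4·4 + 2·11 = 16 + 22 = 38°C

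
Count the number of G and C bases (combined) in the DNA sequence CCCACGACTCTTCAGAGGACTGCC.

15

Counting bases: C=10, T=4, G=5, A=5
G+C = 5 + 10 = 15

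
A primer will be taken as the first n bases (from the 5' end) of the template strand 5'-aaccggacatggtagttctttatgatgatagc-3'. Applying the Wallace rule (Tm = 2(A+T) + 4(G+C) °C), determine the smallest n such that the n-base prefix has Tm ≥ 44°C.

First 14 bases: AACCGGACATGGTA → Tm = 42°C (< 44°C)
First 15 bases: AACCGGACATGGTAG → Tm = 46°C (≥ 44°C)
Each additional base adds 2°C (A/T) or 4°C (G/C), so Tm is non-decreasing in n; n = 15 is the first length to reach 44°C.

n = 15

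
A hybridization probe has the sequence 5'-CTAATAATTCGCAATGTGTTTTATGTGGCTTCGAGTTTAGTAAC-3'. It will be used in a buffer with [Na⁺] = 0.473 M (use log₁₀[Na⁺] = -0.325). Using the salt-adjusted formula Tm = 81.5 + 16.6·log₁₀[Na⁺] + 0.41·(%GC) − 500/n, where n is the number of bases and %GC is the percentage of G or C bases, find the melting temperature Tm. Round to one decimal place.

Length n = 44. Counting bases: G=9, A=11, C=6, T=18
G+C = 15, so %GC = 15/44 × 100 = 34.091%
Salt term: 16.6 × (-0.325) = -5.395
GC term: 0.41 × 34.091 = 13.977; length term: −500/44 = −11.364
Tm = 81.5 + (-5.395) + 13.977 − 11.364 = 78.718 → 78.7°C

78.7°C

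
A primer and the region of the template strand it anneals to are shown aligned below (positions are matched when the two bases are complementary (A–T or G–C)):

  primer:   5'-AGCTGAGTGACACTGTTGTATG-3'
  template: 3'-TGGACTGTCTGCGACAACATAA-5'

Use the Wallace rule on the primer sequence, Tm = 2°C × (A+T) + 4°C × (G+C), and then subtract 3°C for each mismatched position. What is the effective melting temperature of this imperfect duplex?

49°C

Primer base counts: A=5, T=7, G=7, C=3 → A+T=12, G+C=10
Perfect-match Tm = 2(12) + 4(10) = 24 + 40 = 64°C
Mismatches (positions where the bases are not complementary): 5 (at positions 2, 7, 8, 12, 22)
Effective Tm = 64 − 5×3 = 64 − 15 = 49°C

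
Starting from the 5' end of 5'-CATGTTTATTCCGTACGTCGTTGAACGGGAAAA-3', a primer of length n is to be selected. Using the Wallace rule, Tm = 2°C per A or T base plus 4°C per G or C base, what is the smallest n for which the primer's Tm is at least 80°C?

n = 28

First 27 bases: CATGTTTATTCCGTACGTCGTTGAACG → Tm = 78°C (< 80°C)
First 28 bases: CATGTTTATTCCGTACGTCGTTGAACGG → Tm = 82°C (≥ 80°C)
Each additional base adds 2°C (A/T) or 4°C (G/C), so Tm is non-decreasing in n; n = 28 is the first length to reach 80°C.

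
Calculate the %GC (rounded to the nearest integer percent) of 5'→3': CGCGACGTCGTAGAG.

67%

Scanning the sequence gives C=4, A=3, G=6, T=2.
G+C = 6 + 4 = 10 out of 15 bases
%GC = 10/15 × 100 = 66.67% ≈ 67%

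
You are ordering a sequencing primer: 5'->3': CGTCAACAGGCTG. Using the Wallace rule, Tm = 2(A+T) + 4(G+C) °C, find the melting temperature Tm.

42°C

Counting bases: C=4, G=4, T=2, A=3
A+T = 5, G+C = 8
Tm = 4·8 + 2·5 = 32 + 10 = 42°C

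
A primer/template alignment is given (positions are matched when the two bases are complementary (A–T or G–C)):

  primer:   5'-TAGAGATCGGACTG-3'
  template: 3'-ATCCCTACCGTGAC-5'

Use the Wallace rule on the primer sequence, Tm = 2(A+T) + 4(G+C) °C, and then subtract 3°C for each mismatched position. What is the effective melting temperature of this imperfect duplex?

Primer base counts: A=4, T=3, G=5, C=2 → A+T=7, G+C=7
Perfect-match Tm = 2(7) + 4(7) = 14 + 28 = 42°C
Mismatches (positions where the bases are not complementary): 3 (at positions 4, 8, 10)
Effective Tm = 42 − 3×3 = 42 − 9 = 33°C

33°C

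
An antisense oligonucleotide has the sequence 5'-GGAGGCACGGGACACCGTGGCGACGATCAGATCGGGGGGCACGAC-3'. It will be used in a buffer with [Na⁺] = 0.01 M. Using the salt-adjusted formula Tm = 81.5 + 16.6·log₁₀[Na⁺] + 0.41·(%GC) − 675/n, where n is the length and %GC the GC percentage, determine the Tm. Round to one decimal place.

Length n = 45. Counting bases: C=12, T=3, G=20, A=10
G+C = 32, so %GC = 32/45 × 100 = 71.111%
Salt term: 16.6 × (-2) = -33.2
GC term: 0.41 × 71.111 = 29.156; length term: −675/45 = −15
Tm = 81.5 + (-33.2) + 29.156 − 15 = 62.456 → 62.5°C

62.5°C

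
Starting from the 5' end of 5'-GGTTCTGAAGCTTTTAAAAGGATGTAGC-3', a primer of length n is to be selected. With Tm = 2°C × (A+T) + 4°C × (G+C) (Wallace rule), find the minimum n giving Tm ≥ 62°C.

n = 23

First 22 bases: GGTTCTGAAGCTTTTAAAAGGA → Tm = 60°C (< 62°C)
First 23 bases: GGTTCTGAAGCTTTTAAAAGGAT → Tm = 62°C (≥ 62°C)
Each additional base adds 2°C (A/T) or 4°C (G/C), so Tm is non-decreasing in n; n = 23 is the first length to reach 62°C.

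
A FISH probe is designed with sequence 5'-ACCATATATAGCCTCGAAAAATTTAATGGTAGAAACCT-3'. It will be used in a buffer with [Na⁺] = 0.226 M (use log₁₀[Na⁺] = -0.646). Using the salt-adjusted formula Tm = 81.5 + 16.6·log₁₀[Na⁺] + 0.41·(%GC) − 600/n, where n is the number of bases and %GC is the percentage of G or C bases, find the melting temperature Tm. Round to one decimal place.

67.9°C

Length n = 38. Counting bases: A=16, G=5, T=10, C=7
G+C = 12, so %GC = 12/38 × 100 = 31.579%
Salt term: 16.6 × (-0.646) = -10.724
GC term: 0.41 × 31.579 = 12.947; length term: −600/38 = −15.789
Tm = 81.5 + (-10.724) + 12.947 − 15.789 = 67.934 → 67.9°C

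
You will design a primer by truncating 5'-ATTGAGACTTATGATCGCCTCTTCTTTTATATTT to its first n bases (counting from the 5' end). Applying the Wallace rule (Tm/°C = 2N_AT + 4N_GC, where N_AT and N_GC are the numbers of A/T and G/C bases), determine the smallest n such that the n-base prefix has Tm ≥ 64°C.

n = 23

First 22 bases: ATTGAGACTTATGATCGCCTCT → Tm = 62°C (< 64°C)
First 23 bases: ATTGAGACTTATGATCGCCTCTT → Tm = 64°C (≥ 64°C)
Each additional base adds 2°C (A/T) or 4°C (G/C), so Tm is non-decreasing in n; n = 23 is the first length to reach 64°C.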